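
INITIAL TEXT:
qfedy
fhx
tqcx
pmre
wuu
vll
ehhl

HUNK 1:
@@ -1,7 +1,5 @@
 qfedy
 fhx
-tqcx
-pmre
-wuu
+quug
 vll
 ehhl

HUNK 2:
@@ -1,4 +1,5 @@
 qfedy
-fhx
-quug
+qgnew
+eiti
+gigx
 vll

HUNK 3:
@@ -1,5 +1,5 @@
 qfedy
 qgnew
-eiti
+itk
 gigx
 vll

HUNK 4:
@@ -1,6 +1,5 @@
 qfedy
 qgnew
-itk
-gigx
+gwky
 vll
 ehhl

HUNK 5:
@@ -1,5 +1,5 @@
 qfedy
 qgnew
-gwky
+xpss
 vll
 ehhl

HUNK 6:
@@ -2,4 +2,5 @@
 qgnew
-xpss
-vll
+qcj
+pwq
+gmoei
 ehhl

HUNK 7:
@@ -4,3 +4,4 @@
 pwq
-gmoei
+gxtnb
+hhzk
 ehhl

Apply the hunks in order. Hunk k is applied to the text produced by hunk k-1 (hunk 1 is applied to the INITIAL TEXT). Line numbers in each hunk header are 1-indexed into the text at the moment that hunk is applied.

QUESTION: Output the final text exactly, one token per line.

Answer: qfedy
qgnew
qcj
pwq
gxtnb
hhzk
ehhl

Derivation:
Hunk 1: at line 1 remove [tqcx,pmre,wuu] add [quug] -> 5 lines: qfedy fhx quug vll ehhl
Hunk 2: at line 1 remove [fhx,quug] add [qgnew,eiti,gigx] -> 6 lines: qfedy qgnew eiti gigx vll ehhl
Hunk 3: at line 1 remove [eiti] add [itk] -> 6 lines: qfedy qgnew itk gigx vll ehhl
Hunk 4: at line 1 remove [itk,gigx] add [gwky] -> 5 lines: qfedy qgnew gwky vll ehhl
Hunk 5: at line 1 remove [gwky] add [xpss] -> 5 lines: qfedy qgnew xpss vll ehhl
Hunk 6: at line 2 remove [xpss,vll] add [qcj,pwq,gmoei] -> 6 lines: qfedy qgnew qcj pwq gmoei ehhl
Hunk 7: at line 4 remove [gmoei] add [gxtnb,hhzk] -> 7 lines: qfedy qgnew qcj pwq gxtnb hhzk ehhl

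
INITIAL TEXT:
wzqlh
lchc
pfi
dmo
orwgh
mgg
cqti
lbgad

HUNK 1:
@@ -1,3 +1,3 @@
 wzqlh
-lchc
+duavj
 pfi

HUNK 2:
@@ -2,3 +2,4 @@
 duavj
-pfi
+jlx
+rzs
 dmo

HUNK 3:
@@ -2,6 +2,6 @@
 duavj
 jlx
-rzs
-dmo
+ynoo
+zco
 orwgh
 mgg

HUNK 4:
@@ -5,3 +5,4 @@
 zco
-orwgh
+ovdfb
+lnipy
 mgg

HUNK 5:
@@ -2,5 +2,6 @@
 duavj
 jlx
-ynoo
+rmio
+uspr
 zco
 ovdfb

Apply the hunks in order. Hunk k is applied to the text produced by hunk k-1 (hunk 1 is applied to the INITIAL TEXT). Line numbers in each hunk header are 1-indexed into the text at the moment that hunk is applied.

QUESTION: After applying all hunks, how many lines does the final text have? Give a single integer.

Answer: 11

Derivation:
Hunk 1: at line 1 remove [lchc] add [duavj] -> 8 lines: wzqlh duavj pfi dmo orwgh mgg cqti lbgad
Hunk 2: at line 2 remove [pfi] add [jlx,rzs] -> 9 lines: wzqlh duavj jlx rzs dmo orwgh mgg cqti lbgad
Hunk 3: at line 2 remove [rzs,dmo] add [ynoo,zco] -> 9 lines: wzqlh duavj jlx ynoo zco orwgh mgg cqti lbgad
Hunk 4: at line 5 remove [orwgh] add [ovdfb,lnipy] -> 10 lines: wzqlh duavj jlx ynoo zco ovdfb lnipy mgg cqti lbgad
Hunk 5: at line 2 remove [ynoo] add [rmio,uspr] -> 11 lines: wzqlh duavj jlx rmio uspr zco ovdfb lnipy mgg cqti lbgad
Final line count: 11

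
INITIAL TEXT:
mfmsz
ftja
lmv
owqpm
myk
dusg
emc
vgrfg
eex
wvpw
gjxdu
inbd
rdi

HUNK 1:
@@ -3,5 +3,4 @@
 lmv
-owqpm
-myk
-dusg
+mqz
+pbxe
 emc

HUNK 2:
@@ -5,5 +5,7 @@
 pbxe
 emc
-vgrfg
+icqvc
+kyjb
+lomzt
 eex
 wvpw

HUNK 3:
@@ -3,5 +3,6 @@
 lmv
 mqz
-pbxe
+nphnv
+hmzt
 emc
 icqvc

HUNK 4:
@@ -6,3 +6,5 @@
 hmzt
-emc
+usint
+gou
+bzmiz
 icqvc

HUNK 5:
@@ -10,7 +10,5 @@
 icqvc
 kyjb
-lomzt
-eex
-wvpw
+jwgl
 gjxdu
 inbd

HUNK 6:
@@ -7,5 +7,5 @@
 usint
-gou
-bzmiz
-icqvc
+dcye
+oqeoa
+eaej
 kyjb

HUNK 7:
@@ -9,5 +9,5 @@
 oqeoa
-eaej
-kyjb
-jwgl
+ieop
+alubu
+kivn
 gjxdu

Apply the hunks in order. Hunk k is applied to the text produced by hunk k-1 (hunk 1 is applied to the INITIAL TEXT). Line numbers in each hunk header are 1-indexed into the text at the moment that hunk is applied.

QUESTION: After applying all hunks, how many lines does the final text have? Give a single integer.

Hunk 1: at line 3 remove [owqpm,myk,dusg] add [mqz,pbxe] -> 12 lines: mfmsz ftja lmv mqz pbxe emc vgrfg eex wvpw gjxdu inbd rdi
Hunk 2: at line 5 remove [vgrfg] add [icqvc,kyjb,lomzt] -> 14 lines: mfmsz ftja lmv mqz pbxe emc icqvc kyjb lomzt eex wvpw gjxdu inbd rdi
Hunk 3: at line 3 remove [pbxe] add [nphnv,hmzt] -> 15 lines: mfmsz ftja lmv mqz nphnv hmzt emc icqvc kyjb lomzt eex wvpw gjxdu inbd rdi
Hunk 4: at line 6 remove [emc] add [usint,gou,bzmiz] -> 17 lines: mfmsz ftja lmv mqz nphnv hmzt usint gou bzmiz icqvc kyjb lomzt eex wvpw gjxdu inbd rdi
Hunk 5: at line 10 remove [lomzt,eex,wvpw] add [jwgl] -> 15 lines: mfmsz ftja lmv mqz nphnv hmzt usint gou bzmiz icqvc kyjb jwgl gjxdu inbd rdi
Hunk 6: at line 7 remove [gou,bzmiz,icqvc] add [dcye,oqeoa,eaej] -> 15 lines: mfmsz ftja lmv mqz nphnv hmzt usint dcye oqeoa eaej kyjb jwgl gjxdu inbd rdi
Hunk 7: at line 9 remove [eaej,kyjb,jwgl] add [ieop,alubu,kivn] -> 15 lines: mfmsz ftja lmv mqz nphnv hmzt usint dcye oqeoa ieop alubu kivn gjxdu inbd rdi
Final line count: 15

Answer: 15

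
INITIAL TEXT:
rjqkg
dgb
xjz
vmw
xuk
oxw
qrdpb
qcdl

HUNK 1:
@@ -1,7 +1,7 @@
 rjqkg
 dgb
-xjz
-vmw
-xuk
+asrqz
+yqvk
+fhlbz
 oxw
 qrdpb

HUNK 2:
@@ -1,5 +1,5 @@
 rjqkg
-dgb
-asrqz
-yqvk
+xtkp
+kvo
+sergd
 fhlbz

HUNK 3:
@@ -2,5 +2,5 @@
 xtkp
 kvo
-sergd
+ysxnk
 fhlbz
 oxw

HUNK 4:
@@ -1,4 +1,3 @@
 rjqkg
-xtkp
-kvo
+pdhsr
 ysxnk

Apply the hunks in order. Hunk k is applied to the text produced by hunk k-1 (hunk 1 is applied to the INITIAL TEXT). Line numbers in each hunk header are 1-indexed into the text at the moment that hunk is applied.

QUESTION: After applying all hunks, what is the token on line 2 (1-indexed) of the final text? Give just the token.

Answer: pdhsr

Derivation:
Hunk 1: at line 1 remove [xjz,vmw,xuk] add [asrqz,yqvk,fhlbz] -> 8 lines: rjqkg dgb asrqz yqvk fhlbz oxw qrdpb qcdl
Hunk 2: at line 1 remove [dgb,asrqz,yqvk] add [xtkp,kvo,sergd] -> 8 lines: rjqkg xtkp kvo sergd fhlbz oxw qrdpb qcdl
Hunk 3: at line 2 remove [sergd] add [ysxnk] -> 8 lines: rjqkg xtkp kvo ysxnk fhlbz oxw qrdpb qcdl
Hunk 4: at line 1 remove [xtkp,kvo] add [pdhsr] -> 7 lines: rjqkg pdhsr ysxnk fhlbz oxw qrdpb qcdl
Final line 2: pdhsr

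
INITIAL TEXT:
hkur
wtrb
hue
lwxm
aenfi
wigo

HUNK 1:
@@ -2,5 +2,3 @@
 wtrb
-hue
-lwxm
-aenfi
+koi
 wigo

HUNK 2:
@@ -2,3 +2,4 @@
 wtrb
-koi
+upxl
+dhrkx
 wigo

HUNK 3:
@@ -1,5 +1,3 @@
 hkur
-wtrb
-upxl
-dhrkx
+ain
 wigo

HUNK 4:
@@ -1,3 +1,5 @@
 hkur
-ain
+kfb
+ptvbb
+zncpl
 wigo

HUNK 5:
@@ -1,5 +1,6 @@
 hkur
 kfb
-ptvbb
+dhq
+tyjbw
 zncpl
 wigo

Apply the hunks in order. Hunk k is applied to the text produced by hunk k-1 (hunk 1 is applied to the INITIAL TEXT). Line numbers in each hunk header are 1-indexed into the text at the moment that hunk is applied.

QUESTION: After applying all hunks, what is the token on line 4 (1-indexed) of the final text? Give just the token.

Answer: tyjbw

Derivation:
Hunk 1: at line 2 remove [hue,lwxm,aenfi] add [koi] -> 4 lines: hkur wtrb koi wigo
Hunk 2: at line 2 remove [koi] add [upxl,dhrkx] -> 5 lines: hkur wtrb upxl dhrkx wigo
Hunk 3: at line 1 remove [wtrb,upxl,dhrkx] add [ain] -> 3 lines: hkur ain wigo
Hunk 4: at line 1 remove [ain] add [kfb,ptvbb,zncpl] -> 5 lines: hkur kfb ptvbb zncpl wigo
Hunk 5: at line 1 remove [ptvbb] add [dhq,tyjbw] -> 6 lines: hkur kfb dhq tyjbw zncpl wigo
Final line 4: tyjbw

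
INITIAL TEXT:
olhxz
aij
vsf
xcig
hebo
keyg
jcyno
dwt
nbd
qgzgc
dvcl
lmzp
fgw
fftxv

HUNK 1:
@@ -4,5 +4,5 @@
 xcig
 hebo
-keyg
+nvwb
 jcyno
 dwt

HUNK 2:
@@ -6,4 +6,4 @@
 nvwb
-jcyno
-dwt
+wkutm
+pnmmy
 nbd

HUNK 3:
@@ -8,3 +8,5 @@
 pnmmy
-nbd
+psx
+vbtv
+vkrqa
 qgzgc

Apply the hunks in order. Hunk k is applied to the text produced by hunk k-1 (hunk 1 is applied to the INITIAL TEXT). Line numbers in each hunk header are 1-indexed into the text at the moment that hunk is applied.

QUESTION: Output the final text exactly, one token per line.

Hunk 1: at line 4 remove [keyg] add [nvwb] -> 14 lines: olhxz aij vsf xcig hebo nvwb jcyno dwt nbd qgzgc dvcl lmzp fgw fftxv
Hunk 2: at line 6 remove [jcyno,dwt] add [wkutm,pnmmy] -> 14 lines: olhxz aij vsf xcig hebo nvwb wkutm pnmmy nbd qgzgc dvcl lmzp fgw fftxv
Hunk 3: at line 8 remove [nbd] add [psx,vbtv,vkrqa] -> 16 lines: olhxz aij vsf xcig hebo nvwb wkutm pnmmy psx vbtv vkrqa qgzgc dvcl lmzp fgw fftxv

Answer: olhxz
aij
vsf
xcig
hebo
nvwb
wkutm
pnmmy
psx
vbtv
vkrqa
qgzgc
dvcl
lmzp
fgw
fftxv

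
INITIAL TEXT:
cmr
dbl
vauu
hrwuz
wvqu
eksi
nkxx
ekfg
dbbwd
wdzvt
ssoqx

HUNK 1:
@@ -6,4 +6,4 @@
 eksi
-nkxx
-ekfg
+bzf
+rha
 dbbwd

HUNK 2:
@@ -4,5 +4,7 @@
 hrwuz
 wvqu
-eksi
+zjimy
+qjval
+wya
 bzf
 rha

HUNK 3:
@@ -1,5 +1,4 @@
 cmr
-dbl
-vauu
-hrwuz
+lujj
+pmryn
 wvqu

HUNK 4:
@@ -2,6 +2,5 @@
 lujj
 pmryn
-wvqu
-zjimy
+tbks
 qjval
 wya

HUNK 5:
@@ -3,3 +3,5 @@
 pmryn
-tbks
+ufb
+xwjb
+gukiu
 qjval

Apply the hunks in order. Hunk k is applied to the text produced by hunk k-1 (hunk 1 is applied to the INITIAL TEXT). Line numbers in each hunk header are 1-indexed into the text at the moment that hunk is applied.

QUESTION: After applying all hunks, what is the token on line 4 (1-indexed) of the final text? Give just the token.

Answer: ufb

Derivation:
Hunk 1: at line 6 remove [nkxx,ekfg] add [bzf,rha] -> 11 lines: cmr dbl vauu hrwuz wvqu eksi bzf rha dbbwd wdzvt ssoqx
Hunk 2: at line 4 remove [eksi] add [zjimy,qjval,wya] -> 13 lines: cmr dbl vauu hrwuz wvqu zjimy qjval wya bzf rha dbbwd wdzvt ssoqx
Hunk 3: at line 1 remove [dbl,vauu,hrwuz] add [lujj,pmryn] -> 12 lines: cmr lujj pmryn wvqu zjimy qjval wya bzf rha dbbwd wdzvt ssoqx
Hunk 4: at line 2 remove [wvqu,zjimy] add [tbks] -> 11 lines: cmr lujj pmryn tbks qjval wya bzf rha dbbwd wdzvt ssoqx
Hunk 5: at line 3 remove [tbks] add [ufb,xwjb,gukiu] -> 13 lines: cmr lujj pmryn ufb xwjb gukiu qjval wya bzf rha dbbwd wdzvt ssoqx
Final line 4: ufb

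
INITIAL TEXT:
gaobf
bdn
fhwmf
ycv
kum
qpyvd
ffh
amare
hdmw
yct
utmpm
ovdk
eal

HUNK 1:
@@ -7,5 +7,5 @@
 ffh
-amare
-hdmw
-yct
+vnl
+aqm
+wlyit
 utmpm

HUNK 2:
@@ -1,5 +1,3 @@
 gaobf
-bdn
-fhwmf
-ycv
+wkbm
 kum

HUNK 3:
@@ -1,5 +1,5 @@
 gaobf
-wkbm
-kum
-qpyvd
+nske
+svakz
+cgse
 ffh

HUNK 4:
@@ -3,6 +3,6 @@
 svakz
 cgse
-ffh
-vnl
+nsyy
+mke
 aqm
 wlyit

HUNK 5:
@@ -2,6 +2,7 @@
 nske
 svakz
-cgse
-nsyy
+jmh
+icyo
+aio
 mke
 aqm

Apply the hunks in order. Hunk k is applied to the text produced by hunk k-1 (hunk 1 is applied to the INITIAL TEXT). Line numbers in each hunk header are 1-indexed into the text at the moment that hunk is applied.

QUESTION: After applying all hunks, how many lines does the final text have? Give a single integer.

Answer: 12

Derivation:
Hunk 1: at line 7 remove [amare,hdmw,yct] add [vnl,aqm,wlyit] -> 13 lines: gaobf bdn fhwmf ycv kum qpyvd ffh vnl aqm wlyit utmpm ovdk eal
Hunk 2: at line 1 remove [bdn,fhwmf,ycv] add [wkbm] -> 11 lines: gaobf wkbm kum qpyvd ffh vnl aqm wlyit utmpm ovdk eal
Hunk 3: at line 1 remove [wkbm,kum,qpyvd] add [nske,svakz,cgse] -> 11 lines: gaobf nske svakz cgse ffh vnl aqm wlyit utmpm ovdk eal
Hunk 4: at line 3 remove [ffh,vnl] add [nsyy,mke] -> 11 lines: gaobf nske svakz cgse nsyy mke aqm wlyit utmpm ovdk eal
Hunk 5: at line 2 remove [cgse,nsyy] add [jmh,icyo,aio] -> 12 lines: gaobf nske svakz jmh icyo aio mke aqm wlyit utmpm ovdk eal
Final line count: 12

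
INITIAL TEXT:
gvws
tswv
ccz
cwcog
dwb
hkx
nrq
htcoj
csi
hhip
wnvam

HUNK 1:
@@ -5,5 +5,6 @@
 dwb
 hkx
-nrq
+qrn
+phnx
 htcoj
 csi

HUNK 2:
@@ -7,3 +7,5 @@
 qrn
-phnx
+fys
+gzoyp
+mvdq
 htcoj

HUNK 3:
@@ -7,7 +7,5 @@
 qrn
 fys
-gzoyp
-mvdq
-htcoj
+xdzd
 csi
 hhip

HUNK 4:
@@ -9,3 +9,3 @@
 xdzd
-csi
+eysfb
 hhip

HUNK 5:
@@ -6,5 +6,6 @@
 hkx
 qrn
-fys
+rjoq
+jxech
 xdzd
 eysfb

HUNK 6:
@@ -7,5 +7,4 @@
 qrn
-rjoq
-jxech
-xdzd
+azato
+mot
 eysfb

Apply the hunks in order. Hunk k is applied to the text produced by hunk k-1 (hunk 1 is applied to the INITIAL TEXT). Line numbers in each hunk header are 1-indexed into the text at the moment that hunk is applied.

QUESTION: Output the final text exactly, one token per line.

Answer: gvws
tswv
ccz
cwcog
dwb
hkx
qrn
azato
mot
eysfb
hhip
wnvam

Derivation:
Hunk 1: at line 5 remove [nrq] add [qrn,phnx] -> 12 lines: gvws tswv ccz cwcog dwb hkx qrn phnx htcoj csi hhip wnvam
Hunk 2: at line 7 remove [phnx] add [fys,gzoyp,mvdq] -> 14 lines: gvws tswv ccz cwcog dwb hkx qrn fys gzoyp mvdq htcoj csi hhip wnvam
Hunk 3: at line 7 remove [gzoyp,mvdq,htcoj] add [xdzd] -> 12 lines: gvws tswv ccz cwcog dwb hkx qrn fys xdzd csi hhip wnvam
Hunk 4: at line 9 remove [csi] add [eysfb] -> 12 lines: gvws tswv ccz cwcog dwb hkx qrn fys xdzd eysfb hhip wnvam
Hunk 5: at line 6 remove [fys] add [rjoq,jxech] -> 13 lines: gvws tswv ccz cwcog dwb hkx qrn rjoq jxech xdzd eysfb hhip wnvam
Hunk 6: at line 7 remove [rjoq,jxech,xdzd] add [azato,mot] -> 12 lines: gvws tswv ccz cwcog dwb hkx qrn azato mot eysfb hhip wnvam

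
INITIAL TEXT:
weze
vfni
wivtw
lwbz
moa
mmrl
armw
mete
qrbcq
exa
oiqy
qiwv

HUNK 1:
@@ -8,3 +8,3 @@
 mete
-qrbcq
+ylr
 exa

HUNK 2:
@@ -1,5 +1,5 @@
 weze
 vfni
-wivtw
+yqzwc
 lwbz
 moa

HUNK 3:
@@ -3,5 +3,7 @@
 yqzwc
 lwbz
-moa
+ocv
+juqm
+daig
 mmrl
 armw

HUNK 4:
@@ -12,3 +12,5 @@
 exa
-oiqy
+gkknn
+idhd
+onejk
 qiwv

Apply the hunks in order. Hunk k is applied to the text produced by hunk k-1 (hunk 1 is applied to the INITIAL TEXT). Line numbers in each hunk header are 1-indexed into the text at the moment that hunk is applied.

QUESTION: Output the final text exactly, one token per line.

Answer: weze
vfni
yqzwc
lwbz
ocv
juqm
daig
mmrl
armw
mete
ylr
exa
gkknn
idhd
onejk
qiwv

Derivation:
Hunk 1: at line 8 remove [qrbcq] add [ylr] -> 12 lines: weze vfni wivtw lwbz moa mmrl armw mete ylr exa oiqy qiwv
Hunk 2: at line 1 remove [wivtw] add [yqzwc] -> 12 lines: weze vfni yqzwc lwbz moa mmrl armw mete ylr exa oiqy qiwv
Hunk 3: at line 3 remove [moa] add [ocv,juqm,daig] -> 14 lines: weze vfni yqzwc lwbz ocv juqm daig mmrl armw mete ylr exa oiqy qiwv
Hunk 4: at line 12 remove [oiqy] add [gkknn,idhd,onejk] -> 16 lines: weze vfni yqzwc lwbz ocv juqm daig mmrl armw mete ylr exa gkknn idhd onejk qiwv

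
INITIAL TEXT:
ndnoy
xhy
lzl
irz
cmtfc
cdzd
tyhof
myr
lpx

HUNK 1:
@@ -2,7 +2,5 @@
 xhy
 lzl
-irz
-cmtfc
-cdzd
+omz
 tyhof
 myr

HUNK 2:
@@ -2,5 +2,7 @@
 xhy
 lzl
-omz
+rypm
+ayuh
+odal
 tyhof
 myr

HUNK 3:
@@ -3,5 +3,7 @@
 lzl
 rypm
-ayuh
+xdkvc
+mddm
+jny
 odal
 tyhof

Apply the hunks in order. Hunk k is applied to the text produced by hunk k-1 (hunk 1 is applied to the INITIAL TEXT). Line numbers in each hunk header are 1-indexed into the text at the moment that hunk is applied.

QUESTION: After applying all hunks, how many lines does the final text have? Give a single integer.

Answer: 11

Derivation:
Hunk 1: at line 2 remove [irz,cmtfc,cdzd] add [omz] -> 7 lines: ndnoy xhy lzl omz tyhof myr lpx
Hunk 2: at line 2 remove [omz] add [rypm,ayuh,odal] -> 9 lines: ndnoy xhy lzl rypm ayuh odal tyhof myr lpx
Hunk 3: at line 3 remove [ayuh] add [xdkvc,mddm,jny] -> 11 lines: ndnoy xhy lzl rypm xdkvc mddm jny odal tyhof myr lpx
Final line count: 11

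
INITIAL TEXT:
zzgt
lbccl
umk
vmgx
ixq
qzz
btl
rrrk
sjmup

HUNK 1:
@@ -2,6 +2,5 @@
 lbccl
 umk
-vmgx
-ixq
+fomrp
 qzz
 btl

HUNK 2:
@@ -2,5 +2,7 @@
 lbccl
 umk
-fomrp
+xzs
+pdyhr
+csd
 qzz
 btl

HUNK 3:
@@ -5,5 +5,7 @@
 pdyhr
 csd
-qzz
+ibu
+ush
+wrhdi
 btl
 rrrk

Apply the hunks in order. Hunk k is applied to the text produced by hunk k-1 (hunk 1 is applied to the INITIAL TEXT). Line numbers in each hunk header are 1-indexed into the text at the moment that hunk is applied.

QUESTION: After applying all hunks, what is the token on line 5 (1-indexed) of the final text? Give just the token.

Answer: pdyhr

Derivation:
Hunk 1: at line 2 remove [vmgx,ixq] add [fomrp] -> 8 lines: zzgt lbccl umk fomrp qzz btl rrrk sjmup
Hunk 2: at line 2 remove [fomrp] add [xzs,pdyhr,csd] -> 10 lines: zzgt lbccl umk xzs pdyhr csd qzz btl rrrk sjmup
Hunk 3: at line 5 remove [qzz] add [ibu,ush,wrhdi] -> 12 lines: zzgt lbccl umk xzs pdyhr csd ibu ush wrhdi btl rrrk sjmup
Final line 5: pdyhr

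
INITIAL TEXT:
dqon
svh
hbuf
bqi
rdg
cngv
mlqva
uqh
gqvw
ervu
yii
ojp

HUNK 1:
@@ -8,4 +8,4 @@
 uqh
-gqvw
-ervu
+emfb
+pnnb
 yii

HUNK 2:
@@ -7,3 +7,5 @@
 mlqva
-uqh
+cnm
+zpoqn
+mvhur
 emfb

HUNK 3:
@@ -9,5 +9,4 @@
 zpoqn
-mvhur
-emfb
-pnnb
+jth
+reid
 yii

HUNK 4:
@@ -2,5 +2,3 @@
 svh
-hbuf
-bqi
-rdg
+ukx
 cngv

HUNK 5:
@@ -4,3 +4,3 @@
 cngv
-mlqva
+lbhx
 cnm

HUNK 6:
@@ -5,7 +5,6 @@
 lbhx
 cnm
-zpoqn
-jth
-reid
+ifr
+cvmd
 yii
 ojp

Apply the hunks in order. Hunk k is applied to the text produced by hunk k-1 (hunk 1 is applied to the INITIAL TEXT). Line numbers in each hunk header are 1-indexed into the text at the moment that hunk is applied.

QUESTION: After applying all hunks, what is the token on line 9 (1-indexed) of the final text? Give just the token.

Answer: yii

Derivation:
Hunk 1: at line 8 remove [gqvw,ervu] add [emfb,pnnb] -> 12 lines: dqon svh hbuf bqi rdg cngv mlqva uqh emfb pnnb yii ojp
Hunk 2: at line 7 remove [uqh] add [cnm,zpoqn,mvhur] -> 14 lines: dqon svh hbuf bqi rdg cngv mlqva cnm zpoqn mvhur emfb pnnb yii ojp
Hunk 3: at line 9 remove [mvhur,emfb,pnnb] add [jth,reid] -> 13 lines: dqon svh hbuf bqi rdg cngv mlqva cnm zpoqn jth reid yii ojp
Hunk 4: at line 2 remove [hbuf,bqi,rdg] add [ukx] -> 11 lines: dqon svh ukx cngv mlqva cnm zpoqn jth reid yii ojp
Hunk 5: at line 4 remove [mlqva] add [lbhx] -> 11 lines: dqon svh ukx cngv lbhx cnm zpoqn jth reid yii ojp
Hunk 6: at line 5 remove [zpoqn,jth,reid] add [ifr,cvmd] -> 10 lines: dqon svh ukx cngv lbhx cnm ifr cvmd yii ojp
Final line 9: yii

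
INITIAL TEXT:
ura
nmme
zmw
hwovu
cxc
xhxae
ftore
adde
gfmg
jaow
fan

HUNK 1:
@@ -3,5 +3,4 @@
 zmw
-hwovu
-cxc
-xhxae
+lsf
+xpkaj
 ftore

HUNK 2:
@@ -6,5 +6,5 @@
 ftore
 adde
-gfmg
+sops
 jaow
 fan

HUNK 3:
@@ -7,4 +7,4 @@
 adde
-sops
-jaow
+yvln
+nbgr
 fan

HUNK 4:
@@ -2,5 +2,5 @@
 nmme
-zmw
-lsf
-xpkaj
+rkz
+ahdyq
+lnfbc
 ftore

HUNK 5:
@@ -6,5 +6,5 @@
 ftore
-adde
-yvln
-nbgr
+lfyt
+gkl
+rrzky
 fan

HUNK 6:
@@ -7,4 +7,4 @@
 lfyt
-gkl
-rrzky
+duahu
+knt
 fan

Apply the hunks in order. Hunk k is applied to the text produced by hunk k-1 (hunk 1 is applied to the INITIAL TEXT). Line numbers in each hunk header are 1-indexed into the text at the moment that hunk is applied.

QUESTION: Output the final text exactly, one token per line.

Answer: ura
nmme
rkz
ahdyq
lnfbc
ftore
lfyt
duahu
knt
fan

Derivation:
Hunk 1: at line 3 remove [hwovu,cxc,xhxae] add [lsf,xpkaj] -> 10 lines: ura nmme zmw lsf xpkaj ftore adde gfmg jaow fan
Hunk 2: at line 6 remove [gfmg] add [sops] -> 10 lines: ura nmme zmw lsf xpkaj ftore adde sops jaow fan
Hunk 3: at line 7 remove [sops,jaow] add [yvln,nbgr] -> 10 lines: ura nmme zmw lsf xpkaj ftore adde yvln nbgr fan
Hunk 4: at line 2 remove [zmw,lsf,xpkaj] add [rkz,ahdyq,lnfbc] -> 10 lines: ura nmme rkz ahdyq lnfbc ftore adde yvln nbgr fan
Hunk 5: at line 6 remove [adde,yvln,nbgr] add [lfyt,gkl,rrzky] -> 10 lines: ura nmme rkz ahdyq lnfbc ftore lfyt gkl rrzky fan
Hunk 6: at line 7 remove [gkl,rrzky] add [duahu,knt] -> 10 lines: ura nmme rkz ahdyq lnfbc ftore lfyt duahu knt fan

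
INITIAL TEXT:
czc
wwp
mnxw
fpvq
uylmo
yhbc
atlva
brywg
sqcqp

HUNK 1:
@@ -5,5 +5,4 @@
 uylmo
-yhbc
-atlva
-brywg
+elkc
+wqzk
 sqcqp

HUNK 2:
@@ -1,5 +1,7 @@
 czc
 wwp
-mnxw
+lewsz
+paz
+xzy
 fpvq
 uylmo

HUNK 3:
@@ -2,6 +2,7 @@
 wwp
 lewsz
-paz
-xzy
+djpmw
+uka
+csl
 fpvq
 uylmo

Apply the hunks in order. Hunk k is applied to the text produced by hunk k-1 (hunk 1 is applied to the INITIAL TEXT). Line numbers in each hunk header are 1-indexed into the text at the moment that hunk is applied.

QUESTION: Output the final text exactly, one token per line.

Hunk 1: at line 5 remove [yhbc,atlva,brywg] add [elkc,wqzk] -> 8 lines: czc wwp mnxw fpvq uylmo elkc wqzk sqcqp
Hunk 2: at line 1 remove [mnxw] add [lewsz,paz,xzy] -> 10 lines: czc wwp lewsz paz xzy fpvq uylmo elkc wqzk sqcqp
Hunk 3: at line 2 remove [paz,xzy] add [djpmw,uka,csl] -> 11 lines: czc wwp lewsz djpmw uka csl fpvq uylmo elkc wqzk sqcqp

Answer: czc
wwp
lewsz
djpmw
uka
csl
fpvq
uylmo
elkc
wqzk
sqcqp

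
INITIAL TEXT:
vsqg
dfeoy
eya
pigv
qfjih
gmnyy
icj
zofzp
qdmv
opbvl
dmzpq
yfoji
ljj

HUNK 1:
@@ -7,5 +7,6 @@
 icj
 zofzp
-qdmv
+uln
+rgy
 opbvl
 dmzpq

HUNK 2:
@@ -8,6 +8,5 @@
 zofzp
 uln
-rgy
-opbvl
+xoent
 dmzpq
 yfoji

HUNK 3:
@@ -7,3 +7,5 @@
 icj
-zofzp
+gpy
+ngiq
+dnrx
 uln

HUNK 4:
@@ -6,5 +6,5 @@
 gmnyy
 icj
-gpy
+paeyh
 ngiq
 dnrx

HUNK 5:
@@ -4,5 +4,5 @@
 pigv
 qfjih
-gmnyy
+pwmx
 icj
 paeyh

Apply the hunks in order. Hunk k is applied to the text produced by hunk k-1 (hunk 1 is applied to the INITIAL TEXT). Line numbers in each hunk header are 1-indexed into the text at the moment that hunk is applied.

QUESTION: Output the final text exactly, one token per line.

Hunk 1: at line 7 remove [qdmv] add [uln,rgy] -> 14 lines: vsqg dfeoy eya pigv qfjih gmnyy icj zofzp uln rgy opbvl dmzpq yfoji ljj
Hunk 2: at line 8 remove [rgy,opbvl] add [xoent] -> 13 lines: vsqg dfeoy eya pigv qfjih gmnyy icj zofzp uln xoent dmzpq yfoji ljj
Hunk 3: at line 7 remove [zofzp] add [gpy,ngiq,dnrx] -> 15 lines: vsqg dfeoy eya pigv qfjih gmnyy icj gpy ngiq dnrx uln xoent dmzpq yfoji ljj
Hunk 4: at line 6 remove [gpy] add [paeyh] -> 15 lines: vsqg dfeoy eya pigv qfjih gmnyy icj paeyh ngiq dnrx uln xoent dmzpq yfoji ljj
Hunk 5: at line 4 remove [gmnyy] add [pwmx] -> 15 lines: vsqg dfeoy eya pigv qfjih pwmx icj paeyh ngiq dnrx uln xoent dmzpq yfoji ljj

Answer: vsqg
dfeoy
eya
pigv
qfjih
pwmx
icj
paeyh
ngiq
dnrx
uln
xoent
dmzpq
yfoji
ljj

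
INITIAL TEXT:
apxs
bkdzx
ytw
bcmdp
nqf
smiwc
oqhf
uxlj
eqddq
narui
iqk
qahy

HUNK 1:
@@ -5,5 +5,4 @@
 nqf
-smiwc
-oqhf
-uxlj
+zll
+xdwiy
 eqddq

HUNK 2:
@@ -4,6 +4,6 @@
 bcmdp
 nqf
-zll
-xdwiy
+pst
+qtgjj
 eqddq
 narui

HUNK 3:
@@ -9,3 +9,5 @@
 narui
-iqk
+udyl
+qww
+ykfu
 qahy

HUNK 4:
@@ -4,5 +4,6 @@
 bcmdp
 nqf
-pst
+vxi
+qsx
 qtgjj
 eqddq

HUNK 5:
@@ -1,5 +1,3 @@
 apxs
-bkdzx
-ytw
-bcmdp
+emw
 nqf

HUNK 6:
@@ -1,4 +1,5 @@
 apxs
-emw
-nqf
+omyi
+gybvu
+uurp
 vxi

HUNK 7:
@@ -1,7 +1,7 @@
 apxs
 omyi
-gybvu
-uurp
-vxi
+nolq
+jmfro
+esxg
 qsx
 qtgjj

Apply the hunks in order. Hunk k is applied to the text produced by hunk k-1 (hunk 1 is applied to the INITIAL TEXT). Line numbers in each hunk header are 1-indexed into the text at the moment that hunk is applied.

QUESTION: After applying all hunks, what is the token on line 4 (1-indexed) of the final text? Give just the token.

Answer: jmfro

Derivation:
Hunk 1: at line 5 remove [smiwc,oqhf,uxlj] add [zll,xdwiy] -> 11 lines: apxs bkdzx ytw bcmdp nqf zll xdwiy eqddq narui iqk qahy
Hunk 2: at line 4 remove [zll,xdwiy] add [pst,qtgjj] -> 11 lines: apxs bkdzx ytw bcmdp nqf pst qtgjj eqddq narui iqk qahy
Hunk 3: at line 9 remove [iqk] add [udyl,qww,ykfu] -> 13 lines: apxs bkdzx ytw bcmdp nqf pst qtgjj eqddq narui udyl qww ykfu qahy
Hunk 4: at line 4 remove [pst] add [vxi,qsx] -> 14 lines: apxs bkdzx ytw bcmdp nqf vxi qsx qtgjj eqddq narui udyl qww ykfu qahy
Hunk 5: at line 1 remove [bkdzx,ytw,bcmdp] add [emw] -> 12 lines: apxs emw nqf vxi qsx qtgjj eqddq narui udyl qww ykfu qahy
Hunk 6: at line 1 remove [emw,nqf] add [omyi,gybvu,uurp] -> 13 lines: apxs omyi gybvu uurp vxi qsx qtgjj eqddq narui udyl qww ykfu qahy
Hunk 7: at line 1 remove [gybvu,uurp,vxi] add [nolq,jmfro,esxg] -> 13 lines: apxs omyi nolq jmfro esxg qsx qtgjj eqddq narui udyl qww ykfu qahy
Final line 4: jmfro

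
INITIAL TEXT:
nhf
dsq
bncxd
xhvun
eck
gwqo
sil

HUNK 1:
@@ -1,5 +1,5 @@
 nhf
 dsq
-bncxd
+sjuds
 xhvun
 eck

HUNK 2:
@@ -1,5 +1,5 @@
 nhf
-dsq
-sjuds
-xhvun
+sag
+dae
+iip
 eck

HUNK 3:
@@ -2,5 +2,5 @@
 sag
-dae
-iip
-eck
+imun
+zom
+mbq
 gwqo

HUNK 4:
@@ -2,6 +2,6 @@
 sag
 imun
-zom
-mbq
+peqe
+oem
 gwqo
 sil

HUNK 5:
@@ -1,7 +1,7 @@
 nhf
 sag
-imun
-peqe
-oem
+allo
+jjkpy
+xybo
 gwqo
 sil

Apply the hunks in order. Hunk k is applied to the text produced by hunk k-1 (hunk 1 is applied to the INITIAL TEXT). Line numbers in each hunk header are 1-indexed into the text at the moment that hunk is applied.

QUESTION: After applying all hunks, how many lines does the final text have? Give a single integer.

Answer: 7

Derivation:
Hunk 1: at line 1 remove [bncxd] add [sjuds] -> 7 lines: nhf dsq sjuds xhvun eck gwqo sil
Hunk 2: at line 1 remove [dsq,sjuds,xhvun] add [sag,dae,iip] -> 7 lines: nhf sag dae iip eck gwqo sil
Hunk 3: at line 2 remove [dae,iip,eck] add [imun,zom,mbq] -> 7 lines: nhf sag imun zom mbq gwqo sil
Hunk 4: at line 2 remove [zom,mbq] add [peqe,oem] -> 7 lines: nhf sag imun peqe oem gwqo sil
Hunk 5: at line 1 remove [imun,peqe,oem] add [allo,jjkpy,xybo] -> 7 lines: nhf sag allo jjkpy xybo gwqo sil
Final line count: 7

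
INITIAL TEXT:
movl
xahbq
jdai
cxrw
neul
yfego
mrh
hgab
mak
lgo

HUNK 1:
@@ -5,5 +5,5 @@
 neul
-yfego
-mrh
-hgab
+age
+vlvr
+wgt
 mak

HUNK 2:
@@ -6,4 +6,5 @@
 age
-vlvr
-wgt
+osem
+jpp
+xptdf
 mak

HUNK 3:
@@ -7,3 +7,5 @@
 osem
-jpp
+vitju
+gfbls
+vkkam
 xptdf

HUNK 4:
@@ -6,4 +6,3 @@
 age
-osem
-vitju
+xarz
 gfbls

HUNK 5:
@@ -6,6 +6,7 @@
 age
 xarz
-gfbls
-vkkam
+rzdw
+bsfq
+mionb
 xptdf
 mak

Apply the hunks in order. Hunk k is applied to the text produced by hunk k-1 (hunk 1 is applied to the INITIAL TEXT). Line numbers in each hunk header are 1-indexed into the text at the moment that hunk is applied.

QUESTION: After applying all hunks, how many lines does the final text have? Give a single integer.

Answer: 13

Derivation:
Hunk 1: at line 5 remove [yfego,mrh,hgab] add [age,vlvr,wgt] -> 10 lines: movl xahbq jdai cxrw neul age vlvr wgt mak lgo
Hunk 2: at line 6 remove [vlvr,wgt] add [osem,jpp,xptdf] -> 11 lines: movl xahbq jdai cxrw neul age osem jpp xptdf mak lgo
Hunk 3: at line 7 remove [jpp] add [vitju,gfbls,vkkam] -> 13 lines: movl xahbq jdai cxrw neul age osem vitju gfbls vkkam xptdf mak lgo
Hunk 4: at line 6 remove [osem,vitju] add [xarz] -> 12 lines: movl xahbq jdai cxrw neul age xarz gfbls vkkam xptdf mak lgo
Hunk 5: at line 6 remove [gfbls,vkkam] add [rzdw,bsfq,mionb] -> 13 lines: movl xahbq jdai cxrw neul age xarz rzdw bsfq mionb xptdf mak lgo
Final line count: 13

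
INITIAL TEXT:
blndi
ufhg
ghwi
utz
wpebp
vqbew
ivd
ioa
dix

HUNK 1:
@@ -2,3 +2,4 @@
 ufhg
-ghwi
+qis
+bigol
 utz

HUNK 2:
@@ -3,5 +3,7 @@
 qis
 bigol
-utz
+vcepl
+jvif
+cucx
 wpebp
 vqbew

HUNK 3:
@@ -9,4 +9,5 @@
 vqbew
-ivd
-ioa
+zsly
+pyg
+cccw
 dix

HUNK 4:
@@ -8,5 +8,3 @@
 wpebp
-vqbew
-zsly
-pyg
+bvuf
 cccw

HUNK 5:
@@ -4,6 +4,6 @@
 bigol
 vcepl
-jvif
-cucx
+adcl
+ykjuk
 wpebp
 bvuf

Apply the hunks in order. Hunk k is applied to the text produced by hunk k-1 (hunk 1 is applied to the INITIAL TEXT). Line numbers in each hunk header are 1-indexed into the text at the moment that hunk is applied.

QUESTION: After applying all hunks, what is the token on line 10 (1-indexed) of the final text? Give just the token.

Hunk 1: at line 2 remove [ghwi] add [qis,bigol] -> 10 lines: blndi ufhg qis bigol utz wpebp vqbew ivd ioa dix
Hunk 2: at line 3 remove [utz] add [vcepl,jvif,cucx] -> 12 lines: blndi ufhg qis bigol vcepl jvif cucx wpebp vqbew ivd ioa dix
Hunk 3: at line 9 remove [ivd,ioa] add [zsly,pyg,cccw] -> 13 lines: blndi ufhg qis bigol vcepl jvif cucx wpebp vqbew zsly pyg cccw dix
Hunk 4: at line 8 remove [vqbew,zsly,pyg] add [bvuf] -> 11 lines: blndi ufhg qis bigol vcepl jvif cucx wpebp bvuf cccw dix
Hunk 5: at line 4 remove [jvif,cucx] add [adcl,ykjuk] -> 11 lines: blndi ufhg qis bigol vcepl adcl ykjuk wpebp bvuf cccw dix
Final line 10: cccw

Answer: cccw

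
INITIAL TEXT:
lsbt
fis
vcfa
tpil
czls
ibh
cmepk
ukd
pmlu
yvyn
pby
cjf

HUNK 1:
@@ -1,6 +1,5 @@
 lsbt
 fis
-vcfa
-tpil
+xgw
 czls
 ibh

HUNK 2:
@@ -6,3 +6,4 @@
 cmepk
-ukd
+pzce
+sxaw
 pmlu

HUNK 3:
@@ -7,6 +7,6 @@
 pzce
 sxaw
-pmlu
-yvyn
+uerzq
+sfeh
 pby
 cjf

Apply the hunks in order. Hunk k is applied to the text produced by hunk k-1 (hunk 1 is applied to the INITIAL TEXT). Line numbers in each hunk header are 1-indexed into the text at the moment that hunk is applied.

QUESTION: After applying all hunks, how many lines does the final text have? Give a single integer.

Hunk 1: at line 1 remove [vcfa,tpil] add [xgw] -> 11 lines: lsbt fis xgw czls ibh cmepk ukd pmlu yvyn pby cjf
Hunk 2: at line 6 remove [ukd] add [pzce,sxaw] -> 12 lines: lsbt fis xgw czls ibh cmepk pzce sxaw pmlu yvyn pby cjf
Hunk 3: at line 7 remove [pmlu,yvyn] add [uerzq,sfeh] -> 12 lines: lsbt fis xgw czls ibh cmepk pzce sxaw uerzq sfeh pby cjf
Final line count: 12

Answer: 12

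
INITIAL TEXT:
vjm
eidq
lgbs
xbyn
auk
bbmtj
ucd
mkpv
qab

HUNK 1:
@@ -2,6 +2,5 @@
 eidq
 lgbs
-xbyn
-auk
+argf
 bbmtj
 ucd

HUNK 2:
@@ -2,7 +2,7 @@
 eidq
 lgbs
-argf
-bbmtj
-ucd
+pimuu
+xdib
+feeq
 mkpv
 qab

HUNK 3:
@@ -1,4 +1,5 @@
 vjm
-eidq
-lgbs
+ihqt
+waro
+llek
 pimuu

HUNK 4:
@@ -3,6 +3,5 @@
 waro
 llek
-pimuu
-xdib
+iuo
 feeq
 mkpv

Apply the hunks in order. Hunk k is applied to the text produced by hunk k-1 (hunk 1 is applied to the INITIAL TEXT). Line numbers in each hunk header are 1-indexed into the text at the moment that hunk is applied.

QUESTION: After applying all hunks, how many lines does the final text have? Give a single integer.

Answer: 8

Derivation:
Hunk 1: at line 2 remove [xbyn,auk] add [argf] -> 8 lines: vjm eidq lgbs argf bbmtj ucd mkpv qab
Hunk 2: at line 2 remove [argf,bbmtj,ucd] add [pimuu,xdib,feeq] -> 8 lines: vjm eidq lgbs pimuu xdib feeq mkpv qab
Hunk 3: at line 1 remove [eidq,lgbs] add [ihqt,waro,llek] -> 9 lines: vjm ihqt waro llek pimuu xdib feeq mkpv qab
Hunk 4: at line 3 remove [pimuu,xdib] add [iuo] -> 8 lines: vjm ihqt waro llek iuo feeq mkpv qab
Final line count: 8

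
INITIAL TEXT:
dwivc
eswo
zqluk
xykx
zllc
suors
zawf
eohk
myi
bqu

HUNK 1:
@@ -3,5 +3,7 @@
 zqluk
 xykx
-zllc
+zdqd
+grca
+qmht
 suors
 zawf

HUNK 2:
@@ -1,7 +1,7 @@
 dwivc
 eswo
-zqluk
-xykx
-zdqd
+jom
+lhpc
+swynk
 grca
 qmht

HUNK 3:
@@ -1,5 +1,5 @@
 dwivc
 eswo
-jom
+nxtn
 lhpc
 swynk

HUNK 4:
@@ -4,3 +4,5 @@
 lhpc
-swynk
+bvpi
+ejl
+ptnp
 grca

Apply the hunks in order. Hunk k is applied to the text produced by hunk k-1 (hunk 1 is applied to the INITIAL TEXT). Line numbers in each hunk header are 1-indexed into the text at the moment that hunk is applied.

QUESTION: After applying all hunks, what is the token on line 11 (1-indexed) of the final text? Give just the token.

Hunk 1: at line 3 remove [zllc] add [zdqd,grca,qmht] -> 12 lines: dwivc eswo zqluk xykx zdqd grca qmht suors zawf eohk myi bqu
Hunk 2: at line 1 remove [zqluk,xykx,zdqd] add [jom,lhpc,swynk] -> 12 lines: dwivc eswo jom lhpc swynk grca qmht suors zawf eohk myi bqu
Hunk 3: at line 1 remove [jom] add [nxtn] -> 12 lines: dwivc eswo nxtn lhpc swynk grca qmht suors zawf eohk myi bqu
Hunk 4: at line 4 remove [swynk] add [bvpi,ejl,ptnp] -> 14 lines: dwivc eswo nxtn lhpc bvpi ejl ptnp grca qmht suors zawf eohk myi bqu
Final line 11: zawf

Answer: zawf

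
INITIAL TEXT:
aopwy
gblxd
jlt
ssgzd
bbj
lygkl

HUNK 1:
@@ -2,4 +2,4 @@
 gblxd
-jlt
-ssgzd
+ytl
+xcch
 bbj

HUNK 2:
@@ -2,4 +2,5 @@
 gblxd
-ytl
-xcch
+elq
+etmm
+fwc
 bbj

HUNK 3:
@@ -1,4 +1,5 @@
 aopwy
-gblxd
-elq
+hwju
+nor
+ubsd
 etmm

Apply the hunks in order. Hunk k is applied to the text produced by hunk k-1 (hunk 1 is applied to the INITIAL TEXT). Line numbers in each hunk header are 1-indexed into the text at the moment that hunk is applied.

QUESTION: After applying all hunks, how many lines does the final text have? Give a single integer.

Hunk 1: at line 2 remove [jlt,ssgzd] add [ytl,xcch] -> 6 lines: aopwy gblxd ytl xcch bbj lygkl
Hunk 2: at line 2 remove [ytl,xcch] add [elq,etmm,fwc] -> 7 lines: aopwy gblxd elq etmm fwc bbj lygkl
Hunk 3: at line 1 remove [gblxd,elq] add [hwju,nor,ubsd] -> 8 lines: aopwy hwju nor ubsd etmm fwc bbj lygkl
Final line count: 8

Answer: 8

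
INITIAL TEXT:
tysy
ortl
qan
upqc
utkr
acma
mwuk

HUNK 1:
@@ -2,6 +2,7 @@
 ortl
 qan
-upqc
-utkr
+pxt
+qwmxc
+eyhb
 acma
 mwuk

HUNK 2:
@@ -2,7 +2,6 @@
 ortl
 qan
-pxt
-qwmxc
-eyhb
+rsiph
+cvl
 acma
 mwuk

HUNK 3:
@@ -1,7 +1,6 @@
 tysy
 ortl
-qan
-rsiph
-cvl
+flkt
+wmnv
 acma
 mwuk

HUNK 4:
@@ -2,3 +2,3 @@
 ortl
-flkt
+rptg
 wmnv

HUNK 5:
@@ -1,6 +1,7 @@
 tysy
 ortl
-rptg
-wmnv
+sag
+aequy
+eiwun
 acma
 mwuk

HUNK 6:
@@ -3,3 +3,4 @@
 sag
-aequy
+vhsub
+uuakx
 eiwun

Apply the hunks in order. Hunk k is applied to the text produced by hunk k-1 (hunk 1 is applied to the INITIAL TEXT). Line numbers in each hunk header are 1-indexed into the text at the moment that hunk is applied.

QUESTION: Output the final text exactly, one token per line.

Answer: tysy
ortl
sag
vhsub
uuakx
eiwun
acma
mwuk

Derivation:
Hunk 1: at line 2 remove [upqc,utkr] add [pxt,qwmxc,eyhb] -> 8 lines: tysy ortl qan pxt qwmxc eyhb acma mwuk
Hunk 2: at line 2 remove [pxt,qwmxc,eyhb] add [rsiph,cvl] -> 7 lines: tysy ortl qan rsiph cvl acma mwuk
Hunk 3: at line 1 remove [qan,rsiph,cvl] add [flkt,wmnv] -> 6 lines: tysy ortl flkt wmnv acma mwuk
Hunk 4: at line 2 remove [flkt] add [rptg] -> 6 lines: tysy ortl rptg wmnv acma mwuk
Hunk 5: at line 1 remove [rptg,wmnv] add [sag,aequy,eiwun] -> 7 lines: tysy ortl sag aequy eiwun acma mwuk
Hunk 6: at line 3 remove [aequy] add [vhsub,uuakx] -> 8 lines: tysy ortl sag vhsub uuakx eiwun acma mwuk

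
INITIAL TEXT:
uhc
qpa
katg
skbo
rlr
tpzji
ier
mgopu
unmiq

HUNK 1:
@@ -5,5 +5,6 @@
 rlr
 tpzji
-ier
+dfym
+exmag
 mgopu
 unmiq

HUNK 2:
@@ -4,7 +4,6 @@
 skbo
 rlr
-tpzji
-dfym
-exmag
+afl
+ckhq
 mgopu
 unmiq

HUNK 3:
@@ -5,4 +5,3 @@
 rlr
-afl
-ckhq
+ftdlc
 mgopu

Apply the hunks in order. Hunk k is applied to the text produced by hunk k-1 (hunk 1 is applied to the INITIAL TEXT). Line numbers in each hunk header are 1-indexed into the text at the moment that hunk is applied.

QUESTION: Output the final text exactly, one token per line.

Hunk 1: at line 5 remove [ier] add [dfym,exmag] -> 10 lines: uhc qpa katg skbo rlr tpzji dfym exmag mgopu unmiq
Hunk 2: at line 4 remove [tpzji,dfym,exmag] add [afl,ckhq] -> 9 lines: uhc qpa katg skbo rlr afl ckhq mgopu unmiq
Hunk 3: at line 5 remove [afl,ckhq] add [ftdlc] -> 8 lines: uhc qpa katg skbo rlr ftdlc mgopu unmiq

Answer: uhc
qpa
katg
skbo
rlr
ftdlc
mgopu
unmiq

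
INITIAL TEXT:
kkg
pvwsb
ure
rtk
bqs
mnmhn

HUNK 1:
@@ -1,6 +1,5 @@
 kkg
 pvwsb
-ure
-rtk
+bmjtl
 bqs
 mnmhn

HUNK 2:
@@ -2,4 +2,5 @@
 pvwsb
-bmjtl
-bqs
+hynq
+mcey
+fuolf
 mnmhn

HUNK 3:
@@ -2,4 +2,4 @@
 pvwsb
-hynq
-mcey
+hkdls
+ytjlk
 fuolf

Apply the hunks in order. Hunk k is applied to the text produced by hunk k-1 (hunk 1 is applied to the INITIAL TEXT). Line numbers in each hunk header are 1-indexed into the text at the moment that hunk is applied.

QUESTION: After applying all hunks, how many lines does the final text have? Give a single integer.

Answer: 6

Derivation:
Hunk 1: at line 1 remove [ure,rtk] add [bmjtl] -> 5 lines: kkg pvwsb bmjtl bqs mnmhn
Hunk 2: at line 2 remove [bmjtl,bqs] add [hynq,mcey,fuolf] -> 6 lines: kkg pvwsb hynq mcey fuolf mnmhn
Hunk 3: at line 2 remove [hynq,mcey] add [hkdls,ytjlk] -> 6 lines: kkg pvwsb hkdls ytjlk fuolf mnmhn
Final line count: 6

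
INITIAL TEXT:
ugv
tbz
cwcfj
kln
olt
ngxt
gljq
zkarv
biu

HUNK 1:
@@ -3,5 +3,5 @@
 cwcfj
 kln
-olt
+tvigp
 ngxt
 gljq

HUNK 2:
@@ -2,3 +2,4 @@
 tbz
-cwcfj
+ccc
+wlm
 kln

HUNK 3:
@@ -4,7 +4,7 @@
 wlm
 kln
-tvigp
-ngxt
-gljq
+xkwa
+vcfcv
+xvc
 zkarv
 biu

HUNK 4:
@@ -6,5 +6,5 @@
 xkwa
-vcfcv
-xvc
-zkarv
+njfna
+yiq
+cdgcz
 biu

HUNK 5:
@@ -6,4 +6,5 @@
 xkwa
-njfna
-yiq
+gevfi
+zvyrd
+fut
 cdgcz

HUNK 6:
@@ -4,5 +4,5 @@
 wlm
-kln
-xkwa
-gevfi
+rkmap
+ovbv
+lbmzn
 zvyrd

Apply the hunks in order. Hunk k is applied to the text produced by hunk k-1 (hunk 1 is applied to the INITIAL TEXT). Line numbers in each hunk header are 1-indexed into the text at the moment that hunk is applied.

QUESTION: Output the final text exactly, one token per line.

Hunk 1: at line 3 remove [olt] add [tvigp] -> 9 lines: ugv tbz cwcfj kln tvigp ngxt gljq zkarv biu
Hunk 2: at line 2 remove [cwcfj] add [ccc,wlm] -> 10 lines: ugv tbz ccc wlm kln tvigp ngxt gljq zkarv biu
Hunk 3: at line 4 remove [tvigp,ngxt,gljq] add [xkwa,vcfcv,xvc] -> 10 lines: ugv tbz ccc wlm kln xkwa vcfcv xvc zkarv biu
Hunk 4: at line 6 remove [vcfcv,xvc,zkarv] add [njfna,yiq,cdgcz] -> 10 lines: ugv tbz ccc wlm kln xkwa njfna yiq cdgcz biu
Hunk 5: at line 6 remove [njfna,yiq] add [gevfi,zvyrd,fut] -> 11 lines: ugv tbz ccc wlm kln xkwa gevfi zvyrd fut cdgcz biu
Hunk 6: at line 4 remove [kln,xkwa,gevfi] add [rkmap,ovbv,lbmzn] -> 11 lines: ugv tbz ccc wlm rkmap ovbv lbmzn zvyrd fut cdgcz biu

Answer: ugv
tbz
ccc
wlm
rkmap
ovbv
lbmzn
zvyrd
fut
cdgcz
biu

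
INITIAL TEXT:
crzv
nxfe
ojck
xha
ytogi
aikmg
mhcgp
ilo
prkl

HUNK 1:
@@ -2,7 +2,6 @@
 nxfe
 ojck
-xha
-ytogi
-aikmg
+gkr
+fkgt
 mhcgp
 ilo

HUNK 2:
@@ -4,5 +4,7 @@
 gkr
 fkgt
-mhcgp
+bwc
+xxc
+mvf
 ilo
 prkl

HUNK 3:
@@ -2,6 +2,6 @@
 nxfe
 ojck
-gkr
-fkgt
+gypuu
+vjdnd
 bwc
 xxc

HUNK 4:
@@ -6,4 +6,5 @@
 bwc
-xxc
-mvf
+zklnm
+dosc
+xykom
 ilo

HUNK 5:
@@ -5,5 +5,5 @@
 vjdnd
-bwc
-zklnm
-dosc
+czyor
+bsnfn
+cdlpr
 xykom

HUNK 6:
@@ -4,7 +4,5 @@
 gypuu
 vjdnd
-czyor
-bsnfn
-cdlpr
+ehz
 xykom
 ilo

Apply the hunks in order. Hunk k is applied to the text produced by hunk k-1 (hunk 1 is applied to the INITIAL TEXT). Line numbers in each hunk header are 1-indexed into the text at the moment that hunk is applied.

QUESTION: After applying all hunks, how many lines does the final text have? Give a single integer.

Answer: 9

Derivation:
Hunk 1: at line 2 remove [xha,ytogi,aikmg] add [gkr,fkgt] -> 8 lines: crzv nxfe ojck gkr fkgt mhcgp ilo prkl
Hunk 2: at line 4 remove [mhcgp] add [bwc,xxc,mvf] -> 10 lines: crzv nxfe ojck gkr fkgt bwc xxc mvf ilo prkl
Hunk 3: at line 2 remove [gkr,fkgt] add [gypuu,vjdnd] -> 10 lines: crzv nxfe ojck gypuu vjdnd bwc xxc mvf ilo prkl
Hunk 4: at line 6 remove [xxc,mvf] add [zklnm,dosc,xykom] -> 11 lines: crzv nxfe ojck gypuu vjdnd bwc zklnm dosc xykom ilo prkl
Hunk 5: at line 5 remove [bwc,zklnm,dosc] add [czyor,bsnfn,cdlpr] -> 11 lines: crzv nxfe ojck gypuu vjdnd czyor bsnfn cdlpr xykom ilo prkl
Hunk 6: at line 4 remove [czyor,bsnfn,cdlpr] add [ehz] -> 9 lines: crzv nxfe ojck gypuu vjdnd ehz xykom ilo prkl
Final line count: 9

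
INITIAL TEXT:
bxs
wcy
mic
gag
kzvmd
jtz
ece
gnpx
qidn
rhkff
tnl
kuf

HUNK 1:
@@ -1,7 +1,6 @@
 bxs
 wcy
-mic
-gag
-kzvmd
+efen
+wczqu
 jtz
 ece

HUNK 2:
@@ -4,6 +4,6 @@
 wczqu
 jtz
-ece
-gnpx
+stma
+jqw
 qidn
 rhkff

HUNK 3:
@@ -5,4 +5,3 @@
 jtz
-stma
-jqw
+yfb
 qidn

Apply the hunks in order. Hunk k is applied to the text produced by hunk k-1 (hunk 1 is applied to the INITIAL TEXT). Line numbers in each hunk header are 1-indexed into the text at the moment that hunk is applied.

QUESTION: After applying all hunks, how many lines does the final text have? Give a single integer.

Hunk 1: at line 1 remove [mic,gag,kzvmd] add [efen,wczqu] -> 11 lines: bxs wcy efen wczqu jtz ece gnpx qidn rhkff tnl kuf
Hunk 2: at line 4 remove [ece,gnpx] add [stma,jqw] -> 11 lines: bxs wcy efen wczqu jtz stma jqw qidn rhkff tnl kuf
Hunk 3: at line 5 remove [stma,jqw] add [yfb] -> 10 lines: bxs wcy efen wczqu jtz yfb qidn rhkff tnl kuf
Final line count: 10

Answer: 10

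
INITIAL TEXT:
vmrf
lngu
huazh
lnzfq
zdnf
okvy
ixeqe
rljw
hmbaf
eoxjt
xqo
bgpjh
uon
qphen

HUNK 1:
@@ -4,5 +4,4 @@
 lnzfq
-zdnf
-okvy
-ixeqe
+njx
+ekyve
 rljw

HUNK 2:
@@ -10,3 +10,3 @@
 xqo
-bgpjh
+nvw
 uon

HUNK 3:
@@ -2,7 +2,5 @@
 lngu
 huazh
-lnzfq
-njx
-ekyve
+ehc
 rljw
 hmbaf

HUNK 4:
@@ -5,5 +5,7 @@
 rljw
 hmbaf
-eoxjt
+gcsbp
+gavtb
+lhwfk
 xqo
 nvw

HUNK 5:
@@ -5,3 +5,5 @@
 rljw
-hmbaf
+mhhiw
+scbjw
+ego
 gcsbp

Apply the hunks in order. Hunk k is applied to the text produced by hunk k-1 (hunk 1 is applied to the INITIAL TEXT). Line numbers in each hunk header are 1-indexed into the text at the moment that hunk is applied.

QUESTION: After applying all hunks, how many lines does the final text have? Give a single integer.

Answer: 15

Derivation:
Hunk 1: at line 4 remove [zdnf,okvy,ixeqe] add [njx,ekyve] -> 13 lines: vmrf lngu huazh lnzfq njx ekyve rljw hmbaf eoxjt xqo bgpjh uon qphen
Hunk 2: at line 10 remove [bgpjh] add [nvw] -> 13 lines: vmrf lngu huazh lnzfq njx ekyve rljw hmbaf eoxjt xqo nvw uon qphen
Hunk 3: at line 2 remove [lnzfq,njx,ekyve] add [ehc] -> 11 lines: vmrf lngu huazh ehc rljw hmbaf eoxjt xqo nvw uon qphen
Hunk 4: at line 5 remove [eoxjt] add [gcsbp,gavtb,lhwfk] -> 13 lines: vmrf lngu huazh ehc rljw hmbaf gcsbp gavtb lhwfk xqo nvw uon qphen
Hunk 5: at line 5 remove [hmbaf] add [mhhiw,scbjw,ego] -> 15 lines: vmrf lngu huazh ehc rljw mhhiw scbjw ego gcsbp gavtb lhwfk xqo nvw uon qphen
Final line count: 15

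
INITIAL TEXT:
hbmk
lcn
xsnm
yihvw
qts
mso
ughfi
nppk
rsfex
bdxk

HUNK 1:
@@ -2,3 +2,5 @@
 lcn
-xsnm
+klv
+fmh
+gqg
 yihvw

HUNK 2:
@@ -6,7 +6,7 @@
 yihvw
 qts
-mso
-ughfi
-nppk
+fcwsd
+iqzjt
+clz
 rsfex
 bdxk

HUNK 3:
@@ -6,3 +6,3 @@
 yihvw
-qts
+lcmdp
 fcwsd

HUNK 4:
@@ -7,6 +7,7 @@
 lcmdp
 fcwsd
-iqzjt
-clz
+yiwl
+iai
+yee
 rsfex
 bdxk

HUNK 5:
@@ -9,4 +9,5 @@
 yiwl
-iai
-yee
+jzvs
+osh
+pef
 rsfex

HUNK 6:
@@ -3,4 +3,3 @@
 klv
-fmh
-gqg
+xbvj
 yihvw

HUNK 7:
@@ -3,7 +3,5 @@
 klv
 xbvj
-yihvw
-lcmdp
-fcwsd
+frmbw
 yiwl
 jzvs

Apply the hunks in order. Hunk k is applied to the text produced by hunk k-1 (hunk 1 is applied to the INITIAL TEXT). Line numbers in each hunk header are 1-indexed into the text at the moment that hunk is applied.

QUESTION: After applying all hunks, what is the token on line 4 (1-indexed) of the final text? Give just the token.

Hunk 1: at line 2 remove [xsnm] add [klv,fmh,gqg] -> 12 lines: hbmk lcn klv fmh gqg yihvw qts mso ughfi nppk rsfex bdxk
Hunk 2: at line 6 remove [mso,ughfi,nppk] add [fcwsd,iqzjt,clz] -> 12 lines: hbmk lcn klv fmh gqg yihvw qts fcwsd iqzjt clz rsfex bdxk
Hunk 3: at line 6 remove [qts] add [lcmdp] -> 12 lines: hbmk lcn klv fmh gqg yihvw lcmdp fcwsd iqzjt clz rsfex bdxk
Hunk 4: at line 7 remove [iqzjt,clz] add [yiwl,iai,yee] -> 13 lines: hbmk lcn klv fmh gqg yihvw lcmdp fcwsd yiwl iai yee rsfex bdxk
Hunk 5: at line 9 remove [iai,yee] add [jzvs,osh,pef] -> 14 lines: hbmk lcn klv fmh gqg yihvw lcmdp fcwsd yiwl jzvs osh pef rsfex bdxk
Hunk 6: at line 3 remove [fmh,gqg] add [xbvj] -> 13 lines: hbmk lcn klv xbvj yihvw lcmdp fcwsd yiwl jzvs osh pef rsfex bdxk
Hunk 7: at line 3 remove [yihvw,lcmdp,fcwsd] add [frmbw] -> 11 lines: hbmk lcn klv xbvj frmbw yiwl jzvs osh pef rsfex bdxk
Final line 4: xbvj

Answer: xbvj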